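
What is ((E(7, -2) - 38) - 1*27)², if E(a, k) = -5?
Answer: 4900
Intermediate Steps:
((E(7, -2) - 38) - 1*27)² = ((-5 - 38) - 1*27)² = (-43 - 27)² = (-70)² = 4900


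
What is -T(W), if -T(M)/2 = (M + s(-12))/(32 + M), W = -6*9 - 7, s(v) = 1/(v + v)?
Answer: 1465/348 ≈ 4.2098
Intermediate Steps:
s(v) = 1/(2*v)
W = -61 (W = -54 - 7 = -61)
T(M) = -2*(-1/24 + M)/(32 + M) (T(M) = -2*(M + (1/2)/(-12))/(32 + M) = -2*(M + (1/2)*(-1/12))/(32 + M) = -2*(M - 1/24)/(32 + M) = -2*(-1/24 + M)/(32 + M))
-T(W) = -(1 - 24*(-61))/(12*(32 - 61)) = -(1 + 1464)/(12*(-29)) = -(-1)*1465/(12*29) = -1*(-1465/348) = 1465/348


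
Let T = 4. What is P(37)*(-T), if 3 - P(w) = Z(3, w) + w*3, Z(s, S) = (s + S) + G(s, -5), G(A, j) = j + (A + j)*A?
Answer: 548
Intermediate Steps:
G(A, j) = j + A*(A + j)
Z(s, S) = -5 + S + s² - 4*s (Z(s, S) = (s + S) + (-5 + s² + s*(-5)) = (S + s) + (-5 + s² - 5*s) = -5 + S + s² - 4*s)
P(w) = 11 - 4*w (P(w) = 3 - ((-5 + w + 3² - 4*3) + w*3) = 3 - ((-5 + w + 9 - 12) + 3*w) = 3 - ((-8 + w) + 3*w) = 3 - (-8 + 4*w) = 3 + (8 - 4*w) = 11 - 4*w)
P(37)*(-T) = (11 - 4*37)*(-1*4) = (11 - 148)*(-4) = -137*(-4) = 548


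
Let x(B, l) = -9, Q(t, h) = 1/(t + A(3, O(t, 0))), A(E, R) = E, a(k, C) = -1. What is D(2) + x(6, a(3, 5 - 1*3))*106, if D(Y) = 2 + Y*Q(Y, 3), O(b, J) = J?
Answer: -4758/5 ≈ -951.60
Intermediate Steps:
Q(t, h) = 1/(3 + t) (Q(t, h) = 1/(t + 3) = 1/(3 + t))
D(Y) = 2 + Y/(3 + Y)
D(2) + x(6, a(3, 5 - 1*3))*106 = 3*(2 + 2)/(3 + 2) - 9*106 = 3*4/5 - 954 = 3*(⅕)*4 - 954 = 12/5 - 954 = -4758/5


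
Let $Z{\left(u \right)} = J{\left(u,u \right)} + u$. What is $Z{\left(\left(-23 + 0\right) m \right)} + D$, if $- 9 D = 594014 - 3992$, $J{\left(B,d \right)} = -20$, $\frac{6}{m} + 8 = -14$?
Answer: $- \frac{721289}{11} \approx -65572.0$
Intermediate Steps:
$m = - \frac{3}{11}$ ($m = \frac{6}{-8 - 14} = \frac{6}{-22} = 6 \left(- \frac{1}{22}\right) = - \frac{3}{11} \approx -0.27273$)
$D = -65558$ ($D = - \frac{594014 - 3992}{9} = \left(- \frac{1}{9}\right) 590022 = -65558$)
$Z{\left(u \right)} = -20 + u$
$Z{\left(\left(-23 + 0\right) m \right)} + D = \left(-20 + \left(-23 + 0\right) \left(- \frac{3}{11}\right)\right) - 65558 = \left(-20 - - \frac{69}{11}\right) - 65558 = \left(-20 + \frac{69}{11}\right) - 65558 = - \frac{151}{11} - 65558 = - \frac{721289}{11}$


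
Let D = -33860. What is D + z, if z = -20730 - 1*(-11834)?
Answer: -42756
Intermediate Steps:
z = -8896 (z = -20730 + 11834 = -8896)
D + z = -33860 - 8896 = -42756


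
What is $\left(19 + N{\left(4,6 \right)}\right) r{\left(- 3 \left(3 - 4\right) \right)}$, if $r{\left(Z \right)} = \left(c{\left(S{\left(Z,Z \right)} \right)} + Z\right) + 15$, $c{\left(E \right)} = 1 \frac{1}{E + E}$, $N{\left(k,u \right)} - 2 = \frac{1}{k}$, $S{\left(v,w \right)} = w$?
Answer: $\frac{9265}{24} \approx 386.04$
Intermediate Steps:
$N{\left(k,u \right)} = 2 + \frac{1}{k}$
$c{\left(E \right)} = \frac{1}{2 E}$ ($c{\left(E \right)} = 1 \frac{1}{2 E} = \frac{1}{2 E}$)
$r{\left(Z \right)} = 15 + Z + \frac{1}{2 Z}$ ($r{\left(Z \right)} = \left(\frac{1}{2 Z} + Z\right) + 15 = \left(Z + \frac{1}{2 Z}\right) + 15 = 15 + Z + \frac{1}{2 Z}$)
$\left(19 + N{\left(4,6 \right)}\right) r{\left(- 3 \left(3 - 4\right) \right)} = \left(19 + \left(2 + \frac{1}{4}\right)\right) \left(15 - 3 \left(3 - 4\right) + \frac{1}{2 \left(- 3 \left(3 - 4\right)\right)}\right) = \left(19 + \left(2 + \frac{1}{4}\right)\right) \left(15 - -3 + \frac{1}{2 \left(\left(-3\right) \left(-1\right)\right)}\right) = \left(19 + \frac{9}{4}\right) \left(15 + 3 + \frac{1}{2 \cdot 3}\right) = \frac{85 \left(15 + 3 + \frac{1}{2} \cdot \frac{1}{3}\right)}{4} = \frac{85 \left(15 + 3 + \frac{1}{6}\right)}{4} = \frac{85}{4} \cdot \frac{109}{6} = \frac{9265}{24}$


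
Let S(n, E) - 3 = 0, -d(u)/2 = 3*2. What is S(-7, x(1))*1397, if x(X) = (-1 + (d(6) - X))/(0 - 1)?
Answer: 4191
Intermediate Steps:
d(u) = -12 (d(u) = -6*2 = -2*6 = -12)
x(X) = 13 + X (x(X) = (-1 + (-12 - X))/(0 - 1) = (-13 - X)/(-1) = (-13 - X)*(-1) = 13 + X)
S(n, E) = 3 (S(n, E) = 3 + 0 = 3)
S(-7, x(1))*1397 = 3*1397 = 4191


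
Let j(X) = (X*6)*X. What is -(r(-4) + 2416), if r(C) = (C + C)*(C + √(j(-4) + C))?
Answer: -2448 + 16*√23 ≈ -2371.3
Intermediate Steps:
j(X) = 6*X² (j(X) = (6*X)*X = 6*X²)
r(C) = 2*C*(C + √(96 + C)) (r(C) = (C + C)*(C + √(6*(-4)² + C)) = (2*C)*(C + √(6*16 + C)) = (2*C)*(C + √(96 + C)) = 2*C*(C + √(96 + C)))
-(r(-4) + 2416) = -(2*(-4)*(-4 + √(96 - 4)) + 2416) = -(2*(-4)*(-4 + √92) + 2416) = -(2*(-4)*(-4 + 2*√23) + 2416) = -((32 - 16*√23) + 2416) = -(2448 - 16*√23) = -2448 + 16*√23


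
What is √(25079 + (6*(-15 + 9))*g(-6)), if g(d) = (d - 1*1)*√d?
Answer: √(25079 + 252*I*√6) ≈ 158.38 + 1.949*I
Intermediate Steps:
g(d) = √d*(-1 + d) (g(d) = (d - 1)*√d = (-1 + d)*√d = √d*(-1 + d))
√(25079 + (6*(-15 + 9))*g(-6)) = √(25079 + (6*(-15 + 9))*(√(-6)*(-1 - 6))) = √(25079 + (6*(-6))*((I*√6)*(-7))) = √(25079 - (-252)*I*√6) = √(25079 + 252*I*√6)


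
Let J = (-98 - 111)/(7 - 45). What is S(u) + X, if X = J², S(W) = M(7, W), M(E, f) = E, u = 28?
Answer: 149/4 ≈ 37.250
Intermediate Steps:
J = 11/2 (J = -209/(-38) = -209*(-1/38) = 11/2 ≈ 5.5000)
S(W) = 7
X = 121/4 (X = (11/2)² = 121/4 ≈ 30.250)
S(u) + X = 7 + 121/4 = 149/4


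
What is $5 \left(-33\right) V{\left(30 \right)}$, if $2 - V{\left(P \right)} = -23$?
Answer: $-4125$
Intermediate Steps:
$V{\left(P \right)} = 25$ ($V{\left(P \right)} = 2 - -23 = 2 + 23 = 25$)
$5 \left(-33\right) V{\left(30 \right)} = 5 \left(-33\right) 25 = \left(-165\right) 25 = -4125$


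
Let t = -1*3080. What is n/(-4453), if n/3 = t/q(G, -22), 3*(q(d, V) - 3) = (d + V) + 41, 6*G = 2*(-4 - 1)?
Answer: 83160/351787 ≈ 0.23639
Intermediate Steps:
G = -5/3 (G = (2*(-4 - 1))/6 = (2*(-5))/6 = (⅙)*(-10) = -5/3 ≈ -1.6667)
t = -3080
q(d, V) = 50/3 + V/3 + d/3 (q(d, V) = 3 + ((d + V) + 41)/3 = 3 + ((V + d) + 41)/3 = 3 + (41 + V + d)/3 = 3 + (41/3 + V/3 + d/3) = 50/3 + V/3 + d/3)
n = -83160/79 (n = 3*(-3080/(50/3 + (⅓)*(-22) + (⅓)*(-5/3))) = 3*(-3080/(50/3 - 22/3 - 5/9)) = 3*(-3080/79/9) = 3*(-3080*9/79) = 3*(-27720/79) = -83160/79 ≈ -1052.7)
n/(-4453) = -83160/79/(-4453) = -83160/79*(-1/4453) = 83160/351787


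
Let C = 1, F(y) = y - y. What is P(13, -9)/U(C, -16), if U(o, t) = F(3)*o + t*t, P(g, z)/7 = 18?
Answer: 63/128 ≈ 0.49219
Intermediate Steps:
F(y) = 0
P(g, z) = 126 (P(g, z) = 7*18 = 126)
U(o, t) = t² (U(o, t) = 0*o + t*t = 0 + t² = t²)
P(13, -9)/U(C, -16) = 126/((-16)²) = 126/256 = 126*(1/256) = 63/128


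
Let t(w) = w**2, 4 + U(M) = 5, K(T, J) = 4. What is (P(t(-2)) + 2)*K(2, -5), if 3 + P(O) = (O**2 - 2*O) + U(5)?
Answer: 32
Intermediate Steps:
U(M) = 1 (U(M) = -4 + 5 = 1)
P(O) = -2 + O**2 - 2*O (P(O) = -3 + ((O**2 - 2*O) + 1) = -3 + (1 + O**2 - 2*O) = -2 + O**2 - 2*O)
(P(t(-2)) + 2)*K(2, -5) = ((-2 + ((-2)**2)**2 - 2*(-2)**2) + 2)*4 = ((-2 + 4**2 - 2*4) + 2)*4 = ((-2 + 16 - 8) + 2)*4 = (6 + 2)*4 = 8*4 = 32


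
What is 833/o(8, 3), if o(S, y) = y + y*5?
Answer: 833/18 ≈ 46.278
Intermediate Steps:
o(S, y) = 6*y (o(S, y) = y + 5*y = 6*y)
833/o(8, 3) = 833/((6*3)) = 833/18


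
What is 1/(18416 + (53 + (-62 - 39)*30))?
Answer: 1/15439 ≈ 6.4771e-5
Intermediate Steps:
1/(18416 + (53 + (-62 - 39)*30)) = 1/(18416 + (53 - 101*30)) = 1/(18416 + (53 - 3030)) = 1/(18416 - 2977) = 1/15439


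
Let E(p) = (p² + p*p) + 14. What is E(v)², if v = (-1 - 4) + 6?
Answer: 256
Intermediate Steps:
v = 1 (v = -5 + 6 = 1)
E(p) = 14 + 2*p² (E(p) = (p² + p²) + 14 = 2*p² + 14 = 14 + 2*p²)
E(v)² = (14 + 2*1²)² = (14 + 2*1)² = (14 + 2)² = 16² = 256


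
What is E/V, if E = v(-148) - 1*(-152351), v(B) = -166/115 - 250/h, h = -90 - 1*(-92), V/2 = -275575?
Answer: -8752912/31691125 ≈ -0.27619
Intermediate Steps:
V = -551150 (V = 2*(-275575) = -551150)
h = 2 (h = -90 + 92 = 2)
v(B) = -14541/115 (v(B) = -166/115 - 250/2 = -166*1/115 - 250*1/2 = -166/115 - 125 = -14541/115)
E = 17505824/115 (E = -14541/115 - 1*(-152351) = -14541/115 + 152351 = 17505824/115 ≈ 1.5222e+5)
E/V = (17505824/115)/(-551150) = (17505824/115)*(-1/551150) = -8752912/31691125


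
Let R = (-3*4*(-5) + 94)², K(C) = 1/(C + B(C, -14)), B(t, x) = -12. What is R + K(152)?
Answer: 3320241/140 ≈ 23716.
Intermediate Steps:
K(C) = 1/(-12 + C) (K(C) = 1/(C - 12) = 1/(-12 + C))
R = 23716 (R = (-12*(-5) + 94)² = (60 + 94)² = 154² = 23716)
R + K(152) = 23716 + 1/(-12 + 152) = 23716 + 1/140 = 3320241/140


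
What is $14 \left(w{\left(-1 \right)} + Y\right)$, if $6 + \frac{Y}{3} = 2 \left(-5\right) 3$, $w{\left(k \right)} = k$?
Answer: $-1526$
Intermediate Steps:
$Y = -108$ ($Y = -18 + 3 \cdot 2 \left(-5\right) 3 = -18 + 3 \left(\left(-10\right) 3\right) = -18 + 3 \left(-30\right) = -18 - 90 = -108$)
$14 \left(w{\left(-1 \right)} + Y\right) = 14 \left(-1 - 108\right) = 14 \left(-109\right) = -1526$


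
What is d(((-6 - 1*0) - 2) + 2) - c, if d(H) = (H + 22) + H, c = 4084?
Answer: -4074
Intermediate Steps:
d(H) = 22 + 2*H (d(H) = (22 + H) + H = 22 + 2*H)
d(((-6 - 1*0) - 2) + 2) - c = (22 + 2*(((-6 - 1*0) - 2) + 2)) - 1*4084 = (22 + 2*(((-6 + 0) - 2) + 2)) - 4084 = (22 + 2*((-6 - 2) + 2)) - 4084 = (22 + 2*(-8 + 2)) - 4084 = (22 + 2*(-6)) - 4084 = (22 - 12) - 4084 = 10 - 4084 = -4074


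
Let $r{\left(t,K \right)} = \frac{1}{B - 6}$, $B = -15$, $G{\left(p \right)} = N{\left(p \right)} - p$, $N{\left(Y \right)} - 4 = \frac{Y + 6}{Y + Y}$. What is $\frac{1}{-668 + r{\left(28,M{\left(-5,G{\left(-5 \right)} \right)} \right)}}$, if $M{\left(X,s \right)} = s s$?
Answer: $- \frac{21}{14029} \approx -0.0014969$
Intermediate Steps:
$N{\left(Y \right)} = 4 + \frac{6 + Y}{2 Y}$ ($N{\left(Y \right)} = 4 + \frac{Y + 6}{Y + Y} = 4 + \frac{6 + Y}{2 Y}$)
$G{\left(p \right)} = \frac{9}{2} - p + \frac{3}{p}$ ($G{\left(p \right)} = \left(\frac{9}{2} + \frac{3}{p}\right) - p = \frac{9}{2} - p + \frac{3}{p}$)
$M{\left(X,s \right)} = s^{2}$
$r{\left(t,K \right)} = - \frac{1}{21}$ ($r{\left(t,K \right)} = \frac{1}{-15 - 6} = \frac{1}{-21} = - \frac{1}{21}$)
$\frac{1}{-668 + r{\left(28,M{\left(-5,G{\left(-5 \right)} \right)} \right)}} = \frac{1}{-668 - \frac{1}{21}} = \frac{1}{- \frac{14029}{21}} = - \frac{21}{14029}$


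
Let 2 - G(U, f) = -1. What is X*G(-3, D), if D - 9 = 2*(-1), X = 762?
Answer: 2286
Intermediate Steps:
D = 7 (D = 9 + 2*(-1) = 9 - 2 = 7)
G(U, f) = 3 (G(U, f) = 2 - 1*(-1) = 2 + 1 = 3)
X*G(-3, D) = 762*3 = 2286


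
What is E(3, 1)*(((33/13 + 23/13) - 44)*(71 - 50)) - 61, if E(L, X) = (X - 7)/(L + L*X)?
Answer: 10043/13 ≈ 772.54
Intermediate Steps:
E(L, X) = (-7 + X)/(L + L*X)
E(3, 1)*(((33/13 + 23/13) - 44)*(71 - 50)) - 61 = ((-7 + 1)/(3*(1 + 1)))*(((33/13 + 23/13) - 44)*(71 - 50)) - 61 = ((1/3)*(-6)/2)*(((33*(1/13) + 23*(1/13)) - 44)*21) - 61 = ((1/3)*(1/2)*(-6))*(((33/13 + 23/13) - 44)*21) - 61 = -(56/13 - 44)*21 - 61 = -(-516)*21/13 - 61 = -1*(-10836/13) - 61 = 10836/13 - 61 = 10043/13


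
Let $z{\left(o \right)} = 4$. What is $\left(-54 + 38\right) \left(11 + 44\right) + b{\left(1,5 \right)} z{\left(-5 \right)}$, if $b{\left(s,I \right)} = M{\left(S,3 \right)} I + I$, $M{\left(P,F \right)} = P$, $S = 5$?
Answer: $-760$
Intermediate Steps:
$b{\left(s,I \right)} = 6 I$ ($b{\left(s,I \right)} = 5 I + I = 6 I$)
$\left(-54 + 38\right) \left(11 + 44\right) + b{\left(1,5 \right)} z{\left(-5 \right)} = \left(-54 + 38\right) \left(11 + 44\right) + 6 \cdot 5 \cdot 4 = \left(-16\right) 55 + 30 \cdot 4 = -880 + 120 = -760$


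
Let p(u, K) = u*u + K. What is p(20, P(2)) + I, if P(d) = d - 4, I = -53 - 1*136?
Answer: 209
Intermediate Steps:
I = -189 (I = -53 - 136 = -189)
P(d) = -4 + d
p(u, K) = K + u**2 (p(u, K) = u**2 + K = K + u**2)
p(20, P(2)) + I = ((-4 + 2) + 20**2) - 189 = (-2 + 400) - 189 = 398 - 189 = 209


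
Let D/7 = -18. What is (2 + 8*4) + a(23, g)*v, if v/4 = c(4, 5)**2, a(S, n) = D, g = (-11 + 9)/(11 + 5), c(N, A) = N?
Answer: -8030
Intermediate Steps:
D = -126 (D = 7*(-18) = -126)
g = -1/8 (g = -2/16 = -2*1/16 = -1/8 ≈ -0.12500)
a(S, n) = -126
v = 64 (v = 4*4**2 = 4*16 = 64)
(2 + 8*4) + a(23, g)*v = (2 + 8*4) - 126*64 = (2 + 32) - 8064 = 34 - 8064 = -8030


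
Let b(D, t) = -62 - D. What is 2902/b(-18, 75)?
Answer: -1451/22 ≈ -65.955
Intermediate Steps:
2902/b(-18, 75) = 2902/(-62 - 1*(-18)) = 2902/(-62 + 18) = 2902/(-44) = 2902*(-1/44) = -1451/22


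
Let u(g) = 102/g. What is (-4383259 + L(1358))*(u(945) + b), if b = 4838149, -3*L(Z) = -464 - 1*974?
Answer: -20038291750164491/945 ≈ -2.1205e+13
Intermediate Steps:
L(Z) = 1438/3 (L(Z) = -(-464 - 1*974)/3 = -(-464 - 974)/3 = -1/3*(-1438) = 1438/3)
(-4383259 + L(1358))*(u(945) + b) = (-4383259 + 1438/3)*(102/945 + 4838149) = -13148339*(102*(1/945) + 4838149)/3 = -13148339*(34/315 + 4838149)/3 = -13148339/3*1524016969/315 = -20038291750164491/945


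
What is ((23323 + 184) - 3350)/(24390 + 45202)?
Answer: 20157/69592 ≈ 0.28965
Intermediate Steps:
((23323 + 184) - 3350)/(24390 + 45202) = (23507 - 3350)/69592 = 20157*(1/69592) = 20157/69592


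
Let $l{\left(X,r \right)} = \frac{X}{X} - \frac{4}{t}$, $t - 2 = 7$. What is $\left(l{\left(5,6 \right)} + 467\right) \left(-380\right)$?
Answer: $- \frac{1599040}{9} \approx -1.7767 \cdot 10^{5}$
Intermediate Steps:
$t = 9$ ($t = 2 + 7 = 9$)
$l{\left(X,r \right)} = \frac{5}{9}$ ($l{\left(X,r \right)} = \frac{X}{X} - \frac{4}{9} = 1 - \frac{4}{9} = \frac{5}{9}$)
$\left(l{\left(5,6 \right)} + 467\right) \left(-380\right) = \left(\frac{5}{9} + 467\right) \left(-380\right) = \frac{4208}{9} \left(-380\right) = - \frac{1599040}{9}$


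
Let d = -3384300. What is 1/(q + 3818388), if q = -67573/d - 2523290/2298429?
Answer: 370408250700/1414362020323461877 ≈ 2.6189e-7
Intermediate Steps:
q = -399250409723/370408250700 (q = -67573/(-3384300) - 2523290/2298429 = -67573*(-1/3384300) - 2523290*1/2298429 = 67573/3384300 - 360470/328347 = -399250409723/370408250700 ≈ -1.0779)
1/(q + 3818388) = 1/(-399250409723/370408250700 + 3818388) = 1/(1414362020323461877/370408250700) = 370408250700/1414362020323461877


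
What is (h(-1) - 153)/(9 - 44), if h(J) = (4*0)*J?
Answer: 153/35 ≈ 4.3714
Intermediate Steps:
h(J) = 0 (h(J) = 0*J = 0)
(h(-1) - 153)/(9 - 44) = (0 - 153)/(9 - 44) = -153/(-35) = -1/35*(-153) = 153/35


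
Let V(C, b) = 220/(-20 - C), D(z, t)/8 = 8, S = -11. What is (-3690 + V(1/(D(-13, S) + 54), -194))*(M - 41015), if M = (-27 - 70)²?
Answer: 276174808300/2361 ≈ 1.1697e+8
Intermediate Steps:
D(z, t) = 64 (D(z, t) = 8*8 = 64)
M = 9409 (M = (-97)² = 9409)
(-3690 + V(1/(D(-13, S) + 54), -194))*(M - 41015) = (-3690 - 220/(20 + 1/(64 + 54)))*(9409 - 41015) = (-3690 - 220/(20 + 1/118))*(-31606) = (-3690 - 220/2361/118)*(-31606) = (-3690 - 220*118/2361)*(-31606) = (-3690 - 25960/2361)*(-31606) = -8738050/2361*(-31606) = 276174808300/2361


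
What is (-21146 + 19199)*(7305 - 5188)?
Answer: -4121799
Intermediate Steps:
(-21146 + 19199)*(7305 - 5188) = -1947*2117 = -4121799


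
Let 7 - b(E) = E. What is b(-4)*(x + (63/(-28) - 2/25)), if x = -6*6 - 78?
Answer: -127963/100 ≈ -1279.6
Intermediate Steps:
b(E) = 7 - E
x = -114 (x = -36 - 78 = -114)
b(-4)*(x + (63/(-28) - 2/25)) = (7 - 1*(-4))*(-114 + (63/(-28) - 2/25)) = (7 + 4)*(-114 + (63*(-1/28) - 2*1/25)) = 11*(-114 + (-9/4 - 2/25)) = 11*(-114 - 233/100) = 11*(-11633/100) = -127963/100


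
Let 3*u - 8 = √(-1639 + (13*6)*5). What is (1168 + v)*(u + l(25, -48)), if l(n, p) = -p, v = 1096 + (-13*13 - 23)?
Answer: 314944/3 + 2072*I*√1249/3 ≈ 1.0498e+5 + 24409.0*I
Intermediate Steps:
v = 904 (v = 1096 + (-169 - 23) = 1096 - 192 = 904)
u = 8/3 + I*√1249/3 (u = 8/3 + √(-1639 + (13*6)*5)/3 = 8/3 + √(-1639 + 78*5)/3 = 8/3 + √(-1639 + 390)/3 = 8/3 + √(-1249)/3 = 8/3 + (I*√1249)/3 = 8/3 + I*√1249/3 ≈ 2.6667 + 11.78*I)
(1168 + v)*(u + l(25, -48)) = (1168 + 904)*((8/3 + I*√1249/3) - 1*(-48)) = 2072*((8/3 + I*√1249/3) + 48) = 2072*(152/3 + I*√1249/3) = 314944/3 + 2072*I*√1249/3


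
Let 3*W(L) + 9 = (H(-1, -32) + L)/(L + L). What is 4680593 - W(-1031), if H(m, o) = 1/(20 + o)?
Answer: 347449989899/74232 ≈ 4.6806e+6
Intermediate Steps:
W(L) = -3 + (-1/12 + L)/(6*L) (W(L) = -3 + ((1/(20 - 32) + L)/(L + L))/3 = -3 + ((1/(-12) + L)/((2*L)))/3 = -3 + ((-1/12 + L)*(1/(2*L)))/3 = -3 + ((-1/12 + L)/(2*L))/3 = -3 + (-1/12 + L)/(6*L))
4680593 - W(-1031) = 4680593 - (-1 - 204*(-1031))/(72*(-1031)) = 4680593 - (-1)*(-1 + 210324)/(72*1031) = 4680593 - (-1)*210323/(72*1031) = 4680593 - 1*(-210323/74232) = 4680593 + 210323/74232 = 347449989899/74232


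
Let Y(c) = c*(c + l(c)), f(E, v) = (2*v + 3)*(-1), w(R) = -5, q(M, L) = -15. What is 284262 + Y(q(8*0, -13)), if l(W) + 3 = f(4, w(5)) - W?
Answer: 284202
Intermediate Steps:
f(E, v) = -3 - 2*v (f(E, v) = (3 + 2*v)*(-1) = -3 - 2*v)
l(W) = 4 - W (l(W) = -3 + ((-3 - 2*(-5)) - W) = -3 + ((-3 + 10) - W) = -3 + (7 - W) = 4 - W)
Y(c) = 4*c (Y(c) = c*(c + (4 - c)) = c*4 = 4*c)
284262 + Y(q(8*0, -13)) = 284262 + 4*(-15) = 284262 - 60 = 284202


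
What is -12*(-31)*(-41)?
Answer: -15252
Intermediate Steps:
-12*(-31)*(-41) = 372*(-41) = -15252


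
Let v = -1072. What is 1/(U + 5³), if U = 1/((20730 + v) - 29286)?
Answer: 9628/1203499 ≈ 0.0080000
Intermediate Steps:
U = -1/9628 (U = 1/((20730 - 1072) - 29286) = 1/(19658 - 29286) = 1/(-9628) = -1/9628 ≈ -0.00010386)
1/(U + 5³) = 1/(-1/9628 + 5³) = 1/(-1/9628 + 125) = 1/(1203499/9628) = 9628/1203499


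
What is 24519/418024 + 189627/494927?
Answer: 91403752161/206891364248 ≈ 0.44180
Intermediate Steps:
24519/418024 + 189627/494927 = 91403752161/206891364248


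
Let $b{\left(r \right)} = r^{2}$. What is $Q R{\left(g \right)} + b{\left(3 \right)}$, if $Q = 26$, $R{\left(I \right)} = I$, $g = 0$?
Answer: $9$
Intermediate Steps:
$Q R{\left(g \right)} + b{\left(3 \right)} = 26 \cdot 0 + 3^{2} = 0 + 9 = 9$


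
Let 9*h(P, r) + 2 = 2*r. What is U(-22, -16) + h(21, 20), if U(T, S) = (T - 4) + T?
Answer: -394/9 ≈ -43.778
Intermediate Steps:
U(T, S) = -4 + 2*T (U(T, S) = (-4 + T) + T = -4 + 2*T)
h(P, r) = -2/9 + 2*r/9 (h(P, r) = -2/9 + (2*r)/9 = -2/9 + 2*r/9)
U(-22, -16) + h(21, 20) = (-4 + 2*(-22)) + (-2/9 + (2/9)*20) = (-4 - 44) + (-2/9 + 40/9) = -48 + 38/9 = -394/9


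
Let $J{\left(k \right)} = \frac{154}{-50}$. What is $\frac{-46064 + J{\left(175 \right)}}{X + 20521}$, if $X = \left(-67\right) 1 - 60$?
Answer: $- \frac{1151677}{509850} \approx -2.2589$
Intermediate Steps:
$X = -127$ ($X = -67 - 60 = -127$)
$J{\left(k \right)} = - \frac{77}{25}$ ($J{\left(k \right)} = 154 \left(- \frac{1}{50}\right) = - \frac{77}{25}$)
$\frac{-46064 + J{\left(175 \right)}}{X + 20521} = \frac{-46064 - \frac{77}{25}}{-127 + 20521} = - \frac{1151677}{25 \cdot 20394} = \left(- \frac{1151677}{25}\right) \frac{1}{20394} = - \frac{1151677}{509850}$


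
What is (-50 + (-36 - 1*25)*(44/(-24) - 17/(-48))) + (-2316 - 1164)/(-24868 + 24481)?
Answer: 101593/2064 ≈ 49.221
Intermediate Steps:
(-50 + (-36 - 1*25)*(44/(-24) - 17/(-48))) + (-2316 - 1164)/(-24868 + 24481) = (-50 + (-36 - 25)*(44*(-1/24) - 17*(-1/48))) - 3480/(-387) = (-50 - 61*(-11/6 + 17/48)) - 3480*(-1/387) = (-50 - 61*(-71/48)) + 1160/129 = (-50 + 4331/48) + 1160/129 = 1931/48 + 1160/129 = 101593/2064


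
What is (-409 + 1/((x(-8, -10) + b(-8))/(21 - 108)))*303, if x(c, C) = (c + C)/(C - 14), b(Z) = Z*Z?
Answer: -32202537/259 ≈ -1.2433e+5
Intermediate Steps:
b(Z) = Z**2
x(c, C) = (C + c)/(-14 + C)
(-409 + 1/((x(-8, -10) + b(-8))/(21 - 108)))*303 = (-409 + 1/(((-10 - 8)/(-14 - 10) + (-8)**2)/(21 - 108)))*303 = (-409 + 1/((-18/(-24) + 64)/(-87)))*303 = (-409 + 1/((-1/24*(-18) + 64)*(-1/87)))*303 = (-409 + 1/((3/4 + 64)*(-1/87)))*303 = (-409 + 1/((259/4)*(-1/87)))*303 = (-409 + 1/(-259/348))*303 = (-409 - 348/259)*303 = -106279/259*303 = -32202537/259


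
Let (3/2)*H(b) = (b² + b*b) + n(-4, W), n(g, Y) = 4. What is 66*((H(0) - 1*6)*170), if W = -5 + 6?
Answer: -37400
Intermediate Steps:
W = 1
H(b) = 8/3 + 4*b²/3 (H(b) = 2*((b² + b*b) + 4)/3 = 2*((b² + b²) + 4)/3 = 2*(2*b² + 4)/3 = 2*(4 + 2*b²)/3 = 8/3 + 4*b²/3)
66*((H(0) - 1*6)*170) = 66*(((8/3 + (4/3)*0²) - 1*6)*170) = 66*(((8/3 + (4/3)*0) - 6)*170) = 66*(((8/3 + 0) - 6)*170) = 66*((8/3 - 6)*170) = 66*(-10/3*170) = 66*(-1700/3) = -37400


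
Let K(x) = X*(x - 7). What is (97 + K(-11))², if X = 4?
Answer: 625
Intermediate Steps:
K(x) = -28 + 4*x (K(x) = 4*(x - 7) = 4*(-7 + x) = -28 + 4*x)
(97 + K(-11))² = (97 + (-28 + 4*(-11)))² = (97 + (-28 - 44))² = (97 - 72)² = 25² = 625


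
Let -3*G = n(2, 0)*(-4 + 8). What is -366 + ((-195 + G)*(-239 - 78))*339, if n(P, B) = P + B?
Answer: 21241487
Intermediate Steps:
n(P, B) = B + P
G = -8/3 (G = -(0 + 2)*(-4 + 8)/3 = -2*4/3 = -⅓*8 = -8/3 ≈ -2.6667)
-366 + ((-195 + G)*(-239 - 78))*339 = -366 + ((-195 - 8/3)*(-239 - 78))*339 = -366 - 593/3*(-317)*339 = -366 + (187981/3)*339 = -366 + 21241853 = 21241487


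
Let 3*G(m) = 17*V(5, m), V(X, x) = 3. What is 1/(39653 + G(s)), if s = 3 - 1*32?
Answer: 1/39670 ≈ 2.5208e-5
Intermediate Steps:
s = -29 (s = 3 - 32 = -29)
G(m) = 17 (G(m) = (17*3)/3 = (⅓)*51 = 17)
1/(39653 + G(s)) = 1/(39653 + 17) = 1/39670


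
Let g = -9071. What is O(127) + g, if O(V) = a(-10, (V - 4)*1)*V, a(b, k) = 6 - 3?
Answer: -8690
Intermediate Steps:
a(b, k) = 3
O(V) = 3*V
O(127) + g = 3*127 - 9071 = 381 - 9071 = -8690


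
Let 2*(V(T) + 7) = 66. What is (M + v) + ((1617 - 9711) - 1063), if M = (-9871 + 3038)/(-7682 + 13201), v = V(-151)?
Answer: -50400822/5519 ≈ -9132.2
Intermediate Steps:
V(T) = 26 (V(T) = -7 + (1/2)*66 = -7 + 33 = 26)
v = 26
M = -6833/5519 ≈ -1.2381
(M + v) + ((1617 - 9711) - 1063) = (-6833/5519 + 26) + ((1617 - 9711) - 1063) = 136661/5519 + (-8094 - 1063) = 136661/5519 - 9157 = -50400822/5519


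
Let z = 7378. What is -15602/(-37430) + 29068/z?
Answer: 300781699/69039635 ≈ 4.3567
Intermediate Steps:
-15602/(-37430) + 29068/z = -15602/(-37430) + 29068/7378 = -15602*(-1/37430) + 29068*(1/7378) = 7801/18715 + 14534/3689 = 300781699/69039635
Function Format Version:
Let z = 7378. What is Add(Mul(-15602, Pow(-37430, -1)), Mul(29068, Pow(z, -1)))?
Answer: Rational(300781699, 69039635) ≈ 4.3567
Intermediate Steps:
Add(Mul(-15602, Pow(-37430, -1)), Mul(29068, Pow(z, -1))) = Add(Mul(-15602, Pow(-37430, -1)), Mul(29068, Pow(7378, -1))) = Add(Mul(-15602, Rational(-1, 37430)), Mul(29068, Rational(1, 7378))) = Add(Rational(7801, 18715), Rational(14534, 3689)) = Rational(300781699, 69039635)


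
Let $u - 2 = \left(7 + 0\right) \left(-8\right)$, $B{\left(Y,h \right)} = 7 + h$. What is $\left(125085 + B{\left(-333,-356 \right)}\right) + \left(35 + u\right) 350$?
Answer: $118086$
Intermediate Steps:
$u = -54$ ($u = 2 + \left(7 + 0\right) \left(-8\right) = 2 + 7 \left(-8\right) = 2 - 56 = -54$)
$\left(125085 + B{\left(-333,-356 \right)}\right) + \left(35 + u\right) 350 = \left(125085 + \left(7 - 356\right)\right) + \left(35 - 54\right) 350 = \left(125085 - 349\right) - 6650 = 124736 - 6650 = 118086$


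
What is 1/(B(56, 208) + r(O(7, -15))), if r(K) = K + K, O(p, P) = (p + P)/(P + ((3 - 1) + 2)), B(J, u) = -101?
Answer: -11/1095 ≈ -0.010046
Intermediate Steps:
O(p, P) = (P + p)/(4 + P) (O(p, P) = (P + p)/(P + (2 + 2)) = (P + p)/(P + 4) = (P + p)/(4 + P))
r(K) = 2*K
1/(B(56, 208) + r(O(7, -15))) = 1/(-101 + 2*((-15 + 7)/(4 - 15))) = 1/(-101 + 2*(-8/(-11))) = 1/(-101 + 2*(-1/11*(-8))) = 1/(-101 + 2*(8/11)) = 1/(-101 + 16/11) = 1/(-1095/11) = -11/1095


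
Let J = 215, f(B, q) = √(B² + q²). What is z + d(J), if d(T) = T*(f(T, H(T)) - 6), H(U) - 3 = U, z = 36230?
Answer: 34940 + 215*√93749 ≈ 1.0077e+5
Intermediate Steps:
H(U) = 3 + U
d(T) = T*(-6 + √(T² + (3 + T)²)) (d(T) = T*(√(T² + (3 + T)²) - 6) = T*(-6 + √(T² + (3 + T)²)))
z + d(J) = 36230 + 215*(-6 + √(215² + (3 + 215)²)) = 36230 + 215*(-6 + √(46225 + 218²)) = 36230 + 215*(-6 + √(46225 + 47524)) = 36230 + 215*(-6 + √93749) = 36230 + (-1290 + 215*√93749) = 34940 + 215*√93749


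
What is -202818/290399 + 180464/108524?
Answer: 7598986126/7878815269 ≈ 0.96448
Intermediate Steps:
-202818/290399 + 180464/108524 = -202818*1/290399 + 180464*(1/108524) = -202818/290399 + 45116/27131 = 7598986126/7878815269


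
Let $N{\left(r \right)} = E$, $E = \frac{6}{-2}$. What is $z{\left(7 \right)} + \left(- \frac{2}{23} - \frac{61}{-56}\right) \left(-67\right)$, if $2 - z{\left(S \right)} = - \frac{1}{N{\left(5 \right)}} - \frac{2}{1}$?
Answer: $- \frac{245323}{3864} \approx -63.489$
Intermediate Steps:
$E = -3$ ($E = 6 \left(- \frac{1}{2}\right) = -3$)
$N{\left(r \right)} = -3$
$z{\left(S \right)} = \frac{11}{3}$ ($z{\left(S \right)} = 2 - \left(- \frac{1}{-3} - \frac{2}{1}\right) = 2 - \left(\left(-1\right) \left(- \frac{1}{3}\right) - 2\right) = 2 - \left(\frac{1}{3} - 2\right) = 2 - - \frac{5}{3} = 2 + \frac{5}{3} = \frac{11}{3}$)
$z{\left(7 \right)} + \left(- \frac{2}{23} - \frac{61}{-56}\right) \left(-67\right) = \frac{11}{3} + \left(- \frac{2}{23} - \frac{61}{-56}\right) \left(-67\right) = \frac{11}{3} + \left(\left(-2\right) \frac{1}{23} - - \frac{61}{56}\right) \left(-67\right) = \frac{11}{3} + \left(- \frac{2}{23} + \frac{61}{56}\right) \left(-67\right) = \frac{11}{3} + \frac{1291}{1288} \left(-67\right) = \frac{11}{3} - \frac{86497}{1288} = - \frac{245323}{3864}$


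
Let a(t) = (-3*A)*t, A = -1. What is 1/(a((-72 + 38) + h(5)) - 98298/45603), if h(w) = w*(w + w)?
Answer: 5067/232294 ≈ 0.021813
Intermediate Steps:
h(w) = 2*w² (h(w) = w*(2*w) = 2*w²)
a(t) = 3*t (a(t) = (-3*(-1))*t = 3*t)
1/(a((-72 + 38) + h(5)) - 98298/45603) = 1/(3*((-72 + 38) + 2*5²) - 98298/45603) = 1/(3*(-34 + 2*25) - 98298*1/45603) = 1/(3*(-34 + 50) - 10922/5067) = 1/(3*16 - 10922/5067) = 1/(48 - 10922/5067) = 1/(232294/5067) = 5067/232294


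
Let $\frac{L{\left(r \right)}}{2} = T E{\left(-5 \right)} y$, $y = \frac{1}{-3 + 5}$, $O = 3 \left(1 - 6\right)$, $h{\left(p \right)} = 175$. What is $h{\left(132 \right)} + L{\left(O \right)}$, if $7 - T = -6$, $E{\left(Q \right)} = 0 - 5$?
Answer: $110$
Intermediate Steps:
$E{\left(Q \right)} = -5$
$T = 13$ ($T = 7 - -6 = 7 + 6 = 13$)
$O = -15$ ($O = 3 \left(-5\right) = -15$)
$y = \frac{1}{2} \approx 0.5$
$L{\left(r \right)} = -65$ ($L{\left(r \right)} = 2 \cdot 13 \left(-5\right) \frac{1}{2} = 2 \left(\left(-65\right) \frac{1}{2}\right) = 2 \left(- \frac{65}{2}\right) = -65$)
$h{\left(132 \right)} + L{\left(O \right)} = 175 - 65 = 110$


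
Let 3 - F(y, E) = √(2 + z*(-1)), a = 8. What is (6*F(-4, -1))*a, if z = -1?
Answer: 144 - 48*√3 ≈ 60.862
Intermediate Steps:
F(y, E) = 3 - √3 (F(y, E) = 3 - √(2 - 1*(-1)) = 3 - √(2 + 1) = 3 - √3)
(6*F(-4, -1))*a = (6*(3 - √3))*8 = (18 - 6*√3)*8 = 144 - 48*√3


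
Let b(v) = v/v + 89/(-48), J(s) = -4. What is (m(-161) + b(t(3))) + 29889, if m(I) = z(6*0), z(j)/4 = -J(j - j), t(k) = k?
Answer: 1435399/48 ≈ 29904.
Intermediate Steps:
b(v) = -41/48 (b(v) = 1 + 89*(-1/48) = 1 - 89/48 = -41/48)
z(j) = 16 (z(j) = 4*(-1*(-4)) = 4*4 = 16)
m(I) = 16
(m(-161) + b(t(3))) + 29889 = (16 - 41/48) + 29889 = 727/48 + 29889 = 1435399/48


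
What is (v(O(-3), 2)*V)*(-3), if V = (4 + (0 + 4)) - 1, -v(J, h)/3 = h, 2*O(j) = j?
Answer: 126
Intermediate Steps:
O(j) = j/2
v(J, h) = -3*h
V = 7 (V = (4 + 4) - 1 = 8 - 1 = 7)
(v(O(-3), 2)*V)*(-3) = (-3*2*7)*(-3) = -6*7*(-3) = -42*(-3) = 126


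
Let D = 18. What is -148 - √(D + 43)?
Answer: -148 - √61 ≈ -155.81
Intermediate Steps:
-148 - √(D + 43) = -148 - √(18 + 43) = -148 - √61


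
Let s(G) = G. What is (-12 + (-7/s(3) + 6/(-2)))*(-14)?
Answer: 728/3 ≈ 242.67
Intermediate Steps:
(-12 + (-7/s(3) + 6/(-2)))*(-14) = (-12 + (-7/3 + 6/(-2)))*(-14) = (-12 + (-7*⅓ + 6*(-½)))*(-14) = (-12 + (-7/3 - 3))*(-14) = (-12 - 16/3)*(-14) = -52/3*(-14) = 728/3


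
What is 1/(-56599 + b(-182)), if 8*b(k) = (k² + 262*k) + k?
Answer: -4/233767 ≈ -1.7111e-5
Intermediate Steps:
b(k) = k²/8 + 263*k/8 (b(k) = ((k² + 262*k) + k)/8 = (k² + 263*k)/8 = k²/8 + 263*k/8)
1/(-56599 + b(-182)) = 1/(-56599 + (⅛)*(-182)*(263 - 182)) = 1/(-56599 + (⅛)*(-182)*81) = 1/(-56599 - 7371/4) = 1/(-233767/4) = -4/233767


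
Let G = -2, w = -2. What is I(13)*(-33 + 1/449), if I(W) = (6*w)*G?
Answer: -355584/449 ≈ -791.95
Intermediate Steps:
I(W) = 24 (I(W) = (6*(-2))*(-2) = -12*(-2) = 24)
I(13)*(-33 + 1/449) = 24*(-33 + 1/449) = 24*(-14816/449) = -355584/449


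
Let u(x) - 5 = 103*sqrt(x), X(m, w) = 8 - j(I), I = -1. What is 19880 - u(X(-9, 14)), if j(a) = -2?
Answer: 19875 - 103*sqrt(10) ≈ 19549.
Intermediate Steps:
X(m, w) = 10 (X(m, w) = 8 - 1*(-2) = 8 + 2 = 10)
u(x) = 5 + 103*sqrt(x)
19880 - u(X(-9, 14)) = 19880 - (5 + 103*sqrt(10)) = 19880 + (-5 - 103*sqrt(10)) = 19875 - 103*sqrt(10)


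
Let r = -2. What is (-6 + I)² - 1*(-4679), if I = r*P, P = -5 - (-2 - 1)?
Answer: 4683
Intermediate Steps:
P = -2 (P = -5 - 1*(-3) = -5 + 3 = -2)
I = 4 (I = -2*(-2) = 4)
(-6 + I)² - 1*(-4679) = (-6 + 4)² - 1*(-4679) = (-2)² + 4679 = 4 + 4679 = 4683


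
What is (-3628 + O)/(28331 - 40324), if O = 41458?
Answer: -37830/11993 ≈ -3.1543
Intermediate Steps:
(-3628 + O)/(28331 - 40324) = (-3628 + 41458)/(28331 - 40324) = 37830/(-11993) = 37830*(-1/11993) = -37830/11993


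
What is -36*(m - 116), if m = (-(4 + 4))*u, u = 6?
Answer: 5904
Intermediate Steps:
m = -48 (m = -(4 + 4)*6 = -1*8*6 = -8*6 = -48)
-36*(m - 116) = -36*(-48 - 116) = -36*(-164) = 5904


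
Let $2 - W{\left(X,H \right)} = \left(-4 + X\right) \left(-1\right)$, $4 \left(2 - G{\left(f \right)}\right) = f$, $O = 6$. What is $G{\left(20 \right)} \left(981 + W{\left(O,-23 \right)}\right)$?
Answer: $-2955$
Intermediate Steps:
$G{\left(f \right)} = 2 - \frac{f}{4}$
$W{\left(X,H \right)} = -2 + X$ ($W{\left(X,H \right)} = 2 - \left(-4 + X\right) \left(-1\right) = 2 - \left(4 - X\right) = 2 + \left(-4 + X\right) = -2 + X$)
$G{\left(20 \right)} \left(981 + W{\left(O,-23 \right)}\right) = \left(2 - 5\right) \left(981 + \left(-2 + 6\right)\right) = \left(2 - 5\right) \left(981 + 4\right) = \left(-3\right) 985 = -2955$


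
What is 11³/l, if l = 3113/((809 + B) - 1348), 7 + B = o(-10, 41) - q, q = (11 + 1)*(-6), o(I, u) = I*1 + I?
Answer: -59774/283 ≈ -211.22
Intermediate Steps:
o(I, u) = 2*I (o(I, u) = I + I = 2*I)
q = -72 (q = 12*(-6) = -72)
B = 45 (B = -7 + (2*(-10) - 1*(-72)) = -7 + (-20 + 72) = -7 + 52 = 45)
l = -3113/494 (l = 3113/((809 + 45) - 1348) = 3113/(854 - 1348) = 3113/(-494) = 3113*(-1/494) = -3113/494 ≈ -6.3016)
11³/l = 11³/(-3113/494) = 1331*(-494/3113) = -59774/283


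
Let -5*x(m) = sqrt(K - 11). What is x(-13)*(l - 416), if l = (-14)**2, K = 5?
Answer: 44*I*sqrt(6) ≈ 107.78*I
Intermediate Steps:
l = 196
x(m) = -I*sqrt(6)/5 (x(m) = -sqrt(5 - 11)/5 = -I*sqrt(6)/5)
x(-13)*(l - 416) = (-I*sqrt(6)/5)*(196 - 416) = -I*sqrt(6)/5*(-220) = 44*I*sqrt(6)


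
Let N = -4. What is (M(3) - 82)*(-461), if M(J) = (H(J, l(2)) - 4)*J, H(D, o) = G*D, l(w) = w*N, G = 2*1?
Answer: 35036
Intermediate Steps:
G = 2
l(w) = -4*w (l(w) = w*(-4) = -4*w)
H(D, o) = 2*D
M(J) = J*(-4 + 2*J) (M(J) = (2*J - 4)*J = (-4 + 2*J)*J = J*(-4 + 2*J))
(M(3) - 82)*(-461) = (2*3*(-2 + 3) - 82)*(-461) = (2*3*1 - 82)*(-461) = (6 - 82)*(-461) = -76*(-461) = 35036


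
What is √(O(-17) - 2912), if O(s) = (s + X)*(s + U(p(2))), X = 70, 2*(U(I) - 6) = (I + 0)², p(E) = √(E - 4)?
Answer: 2*I*√887 ≈ 59.565*I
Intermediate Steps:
p(E) = √(-4 + E)
U(I) = 6 + I²/2 (U(I) = 6 + (I + 0)²/2 = 6 + I²/2)
O(s) = (5 + s)*(70 + s) (O(s) = (s + 70)*(s + (6 + (√(-4 + 2))²/2)) = (70 + s)*(s + (6 + (√(-2))²/2)) = (70 + s)*(s + (6 + (I*√2)²/2)) = (70 + s)*(s + (6 + (½)*(-2))) = (70 + s)*(s + (6 - 1)) = (70 + s)*(s + 5) = (70 + s)*(5 + s) = (5 + s)*(70 + s))
√(O(-17) - 2912) = √((350 + (-17)² + 75*(-17)) - 2912) = √((350 + 289 - 1275) - 2912) = √(-636 - 2912) = √(-3548) = 2*I*√887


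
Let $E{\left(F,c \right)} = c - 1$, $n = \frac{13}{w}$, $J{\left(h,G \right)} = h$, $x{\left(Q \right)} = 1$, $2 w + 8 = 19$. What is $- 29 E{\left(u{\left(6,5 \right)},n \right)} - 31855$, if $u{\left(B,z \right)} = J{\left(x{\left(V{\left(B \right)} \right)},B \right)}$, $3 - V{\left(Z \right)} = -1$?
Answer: $- \frac{350840}{11} \approx -31895.0$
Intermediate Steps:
$w = \frac{11}{2}$ ($w = -4 + \frac{1}{2} \cdot 19 = -4 + \frac{19}{2} = \frac{11}{2} \approx 5.5$)
$V{\left(Z \right)} = 4$ ($V{\left(Z \right)} = 3 - -1 = 3 + 1 = 4$)
$n = \frac{26}{11}$ ($n = \frac{13}{\frac{11}{2}} = 13 \cdot \frac{2}{11} = \frac{26}{11} \approx 2.3636$)
$u{\left(B,z \right)} = 1$
$E{\left(F,c \right)} = -1 + c$ ($E{\left(F,c \right)} = c - 1 = -1 + c$)
$- 29 E{\left(u{\left(6,5 \right)},n \right)} - 31855 = - 29 \left(-1 + \frac{26}{11}\right) - 31855 = \left(-29\right) \frac{15}{11} - 31855 = - \frac{435}{11} - 31855 = - \frac{350840}{11}$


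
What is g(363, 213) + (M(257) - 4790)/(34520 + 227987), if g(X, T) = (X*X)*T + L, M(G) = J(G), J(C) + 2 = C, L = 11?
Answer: 7367733563121/262507 ≈ 2.8067e+7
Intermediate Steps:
J(C) = -2 + C
M(G) = -2 + G
g(X, T) = 11 + T*X**2 (g(X, T) = (X*X)*T + 11 = X**2*T + 11 = T*X**2 + 11 = 11 + T*X**2)
g(363, 213) + (M(257) - 4790)/(34520 + 227987) = (11 + 213*363**2) + ((-2 + 257) - 4790)/(34520 + 227987) = (11 + 213*131769) + (255 - 4790)/262507 = (11 + 28066797) - 4535*1/262507 = 28066808 - 4535/262507 = 7367733563121/262507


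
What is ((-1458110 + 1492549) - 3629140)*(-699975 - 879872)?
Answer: 5679077590747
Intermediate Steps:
((-1458110 + 1492549) - 3629140)*(-699975 - 879872) = (34439 - 3629140)*(-1579847) = -3594701*(-1579847) = 5679077590747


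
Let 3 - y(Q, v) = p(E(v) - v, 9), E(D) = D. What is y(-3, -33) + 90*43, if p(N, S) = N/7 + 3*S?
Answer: 3846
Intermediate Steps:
p(N, S) = 3*S + N/7 (p(N, S) = N/7 + 3*S = 3*S + N/7)
y(Q, v) = -24 (y(Q, v) = 3 - (3*9 + (v - v)/7) = 3 - (27 + (⅐)*0) = 3 - (27 + 0) = 3 - 1*27 = 3 - 27 = -24)
y(-3, -33) + 90*43 = -24 + 90*43 = -24 + 3870 = 3846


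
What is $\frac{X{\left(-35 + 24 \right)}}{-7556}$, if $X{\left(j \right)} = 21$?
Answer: $- \frac{21}{7556} \approx -0.0027792$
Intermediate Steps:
$\frac{X{\left(-35 + 24 \right)}}{-7556} = \frac{21}{-7556} = 21 \left(- \frac{1}{7556}\right) = - \frac{21}{7556}$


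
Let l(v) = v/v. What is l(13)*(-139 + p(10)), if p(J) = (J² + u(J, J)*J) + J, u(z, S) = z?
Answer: 71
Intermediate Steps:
p(J) = J + 2*J² (p(J) = (J² + J*J) + J = (J² + J²) + J = 2*J² + J = J + 2*J²)
l(v) = 1
l(13)*(-139 + p(10)) = 1*(-139 + 10*(1 + 2*10)) = 1*(-139 + 10*(1 + 20)) = 1*(-139 + 10*21) = 1*(-139 + 210) = 1*71 = 71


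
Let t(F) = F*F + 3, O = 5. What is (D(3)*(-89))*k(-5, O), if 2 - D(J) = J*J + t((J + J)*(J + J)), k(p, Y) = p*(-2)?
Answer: 1162340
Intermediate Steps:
k(p, Y) = -2*p
t(F) = 3 + F**2 (t(F) = F**2 + 3 = 3 + F**2)
D(J) = -1 - J**2 - 16*J**4 (D(J) = 2 - (J*J + (3 + ((J + J)*(J + J))**2)) = 2 - (J**2 + (3 + ((2*J)*(2*J))**2)) = 2 - (J**2 + (3 + (4*J**2)**2)) = 2 - (J**2 + (3 + 16*J**4)) = 2 - (3 + J**2 + 16*J**4) = 2 + (-3 - J**2 - 16*J**4) = -1 - J**2 - 16*J**4)
(D(3)*(-89))*k(-5, O) = ((-1 - 1*3**2 - 16*3**4)*(-89))*(-2*(-5)) = ((-1 - 1*9 - 16*81)*(-89))*10 = ((-1 - 9 - 1296)*(-89))*10 = -1306*(-89)*10 = 116234*10 = 1162340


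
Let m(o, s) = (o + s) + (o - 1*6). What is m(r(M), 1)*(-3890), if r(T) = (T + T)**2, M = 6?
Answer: -1100870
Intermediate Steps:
r(T) = 4*T**2 (r(T) = (2*T)**2 = 4*T**2)
m(o, s) = -6 + s + 2*o (m(o, s) = (o + s) + (o - 6) = (o + s) + (-6 + o) = -6 + s + 2*o)
m(r(M), 1)*(-3890) = (-6 + 1 + 2*(4*6**2))*(-3890) = (-6 + 1 + 2*(4*36))*(-3890) = (-6 + 1 + 2*144)*(-3890) = (-6 + 1 + 288)*(-3890) = 283*(-3890) = -1100870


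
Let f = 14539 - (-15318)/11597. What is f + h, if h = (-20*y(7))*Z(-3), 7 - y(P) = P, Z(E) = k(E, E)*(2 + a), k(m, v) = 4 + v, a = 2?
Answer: 168624101/11597 ≈ 14540.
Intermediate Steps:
Z(E) = 16 + 4*E (Z(E) = (4 + E)*(2 + 2) = (4 + E)*4 = 16 + 4*E)
y(P) = 7 - P
h = 0 (h = (-20*(7 - 1*7))*(16 + 4*(-3)) = (-20*(7 - 7))*(16 - 12) = -20*0*4 = 0*4 = 0)
f = 168624101/11597 (f = 14539 - (-15318)/11597 = 14539 - 1*(-15318/11597) = 14539 + 15318/11597 = 168624101/11597 ≈ 14540.)
f + h = 168624101/11597 + 0 = 168624101/11597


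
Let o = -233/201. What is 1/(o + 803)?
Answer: 201/161170 ≈ 0.0012471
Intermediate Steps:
o = -233/201 (o = -233*1/201 = -233/201 ≈ -1.1592)
1/(o + 803) = 1/(-233/201 + 803) = 1/(161170/201) = 201/161170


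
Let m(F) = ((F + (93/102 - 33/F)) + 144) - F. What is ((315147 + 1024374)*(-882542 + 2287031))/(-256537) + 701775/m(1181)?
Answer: -2187558299431056087/298489265221 ≈ -7.3288e+6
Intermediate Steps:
m(F) = 4927/34 - 33/F (m(F) = ((F + (93*(1/102) - 33/F)) + 144) - F = ((F + (31/34 - 33/F)) + 144) - F = ((31/34 + F - 33/F) + 144) - F = (4927/34 + F - 33/F) - F = 4927/34 - 33/F)
((315147 + 1024374)*(-882542 + 2287031))/(-256537) + 701775/m(1181) = ((315147 + 1024374)*(-882542 + 2287031))/(-256537) + 701775/(4927/34 - 33/1181) = (1339521*1404489)*(-1/256537) + 701775/(4927/34 - 33*1/1181) = 1881342509769*(-1/256537) + 701775/(4927/34 - 33/1181) = -1881342509769/256537 + 701775/(5817665/40154) = -1881342509769/256537 + 701775*(40154/5817665) = -1881342509769/256537 + 5635814670/1163533 = -2187558299431056087/298489265221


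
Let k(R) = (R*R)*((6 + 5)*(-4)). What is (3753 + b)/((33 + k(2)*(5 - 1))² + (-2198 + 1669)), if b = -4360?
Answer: -607/449712 ≈ -0.0013498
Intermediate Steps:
k(R) = -44*R² (k(R) = R²*(11*(-4)) = R²*(-44) = -44*R²)
(3753 + b)/((33 + k(2)*(5 - 1))² + (-2198 + 1669)) = (3753 - 4360)/((33 + (-44*2²)*(5 - 1))² + (-2198 + 1669)) = -607/((33 - 44*4*4)² - 529) = -607/((33 - 176*4)² - 529) = -607/((33 - 704)² - 529) = -607/((-671)² - 529) = -607/(450241 - 529) = -607/449712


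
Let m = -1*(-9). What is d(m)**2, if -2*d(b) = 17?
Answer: 289/4 ≈ 72.250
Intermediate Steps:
m = 9
d(b) = -17/2 (d(b) = -1/2*17 = -17/2)
d(m)**2 = (-17/2)**2 = 289/4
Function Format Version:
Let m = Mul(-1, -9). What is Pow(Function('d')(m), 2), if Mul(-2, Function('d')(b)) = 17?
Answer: Rational(289, 4) ≈ 72.250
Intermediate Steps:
m = 9
Function('d')(b) = Rational(-17, 2) (Function('d')(b) = Mul(Rational(-1, 2), 17) = Rational(-17, 2))
Pow(Function('d')(m), 2) = Pow(Rational(-17, 2), 2) = Rational(289, 4)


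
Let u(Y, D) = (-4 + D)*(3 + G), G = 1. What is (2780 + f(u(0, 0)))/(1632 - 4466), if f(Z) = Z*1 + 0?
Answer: -1382/1417 ≈ -0.97530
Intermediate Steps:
u(Y, D) = -16 + 4*D (u(Y, D) = (-4 + D)*(3 + 1) = (-4 + D)*4 = -16 + 4*D)
f(Z) = Z (f(Z) = Z + 0 = Z)
(2780 + f(u(0, 0)))/(1632 - 4466) = (2780 + (-16 + 4*0))/(1632 - 4466) = (2780 + (-16 + 0))/(-2834) = (2780 - 16)*(-1/2834) = 2764*(-1/2834) = -1382/1417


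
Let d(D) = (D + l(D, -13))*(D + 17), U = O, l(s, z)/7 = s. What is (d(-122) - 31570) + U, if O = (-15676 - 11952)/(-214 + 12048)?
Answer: 419560656/5917 ≈ 70908.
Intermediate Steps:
O = -13814/5917 (O = -27628/11834 = -27628*1/11834 = -13814/5917 ≈ -2.3346)
l(s, z) = 7*s
U = -13814/5917 ≈ -2.3346
d(D) = 8*D*(17 + D) (d(D) = (D + 7*D)*(D + 17) = (8*D)*(17 + D) = 8*D*(17 + D))
(d(-122) - 31570) + U = (8*(-122)*(17 - 122) - 31570) - 13814/5917 = (8*(-122)*(-105) - 31570) - 13814/5917 = (102480 - 31570) - 13814/5917 = 70910 - 13814/5917 = 419560656/5917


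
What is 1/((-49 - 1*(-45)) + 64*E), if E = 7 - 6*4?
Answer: -1/1092 ≈ -0.00091575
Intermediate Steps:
E = -17 (E = 7 - 24 = -17)
1/((-49 - 1*(-45)) + 64*E) = 1/((-49 - 1*(-45)) + 64*(-17)) = 1/((-49 + 45) - 1088) = 1/(-4 - 1088) = 1/(-1092) = -1/1092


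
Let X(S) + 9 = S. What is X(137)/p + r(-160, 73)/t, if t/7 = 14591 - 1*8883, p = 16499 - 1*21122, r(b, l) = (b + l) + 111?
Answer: -1250854/46179147 ≈ -0.027087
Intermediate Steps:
X(S) = -9 + S
r(b, l) = 111 + b + l
p = -4623 (p = 16499 - 21122 = -4623)
t = 39956 (t = 7*(14591 - 1*8883) = 7*(14591 - 8883) = 7*5708 = 39956)
X(137)/p + r(-160, 73)/t = (-9 + 137)/(-4623) + (111 - 160 + 73)/39956 = 128*(-1/4623) + 24*(1/39956) = -128/4623 + 6/9989 = -1250854/46179147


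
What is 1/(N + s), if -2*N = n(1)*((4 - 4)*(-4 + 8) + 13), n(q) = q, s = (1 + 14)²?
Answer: 2/437 ≈ 0.0045767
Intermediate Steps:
s = 225 (s = 15² = 225)
N = -13/2 (N = -((4 - 4)*(-4 + 8) + 13)/2 = -(0*4 + 13)/2 = -(0 + 13)/2 = -13/2 ≈ -6.5000)
1/(N + s) = 1/(-13/2 + 225) = 1/(437/2) = 2/437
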